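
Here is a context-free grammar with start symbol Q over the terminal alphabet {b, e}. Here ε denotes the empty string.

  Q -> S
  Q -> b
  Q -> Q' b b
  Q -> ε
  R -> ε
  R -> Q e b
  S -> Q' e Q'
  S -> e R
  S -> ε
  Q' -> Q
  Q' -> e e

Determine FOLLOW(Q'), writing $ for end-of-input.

FIRST(Q) = {ε, b, e}  (via S, Q' b b)
FIRST(R) = {ε, b, e}  (via Q e b)
FIRST(Q') = {ε, b, e}  (via Q)
FIRST(S) = {ε, b, e}  (via Q' e Q')
FOLLOW(Q) includes $ since Q is the start symbol.
FOLLOW(Q): in R->Q e b, Q is followed by e b with FIRST {e}; in Q'->Q, the suffix after Q is empty, so FOLLOW(Q) ⊇ FOLLOW(Q') = {$, b, e}. Thus FOLLOW(Q) = {$, b, e}.
FOLLOW(S): in Q->S, the suffix after S is empty, so FOLLOW(S) ⊇ FOLLOW(Q) = {$, b, e}. Thus FOLLOW(S) = {$, b, e}.
FOLLOW(R): in S->e R, the suffix after R is empty, so FOLLOW(R) ⊇ FOLLOW(S) = {$, b, e}. Thus FOLLOW(R) = {$, b, e}.
FOLLOW(Q'): in Q->Q' b b, Q' is followed by b b with FIRST {b}; in S->Q' e Q' (occurrence 1), Q' is followed by e Q' with FIRST {e}; in S->Q' e Q' (occurrence 2), the suffix after Q' is empty, so FOLLOW(Q') ⊇ FOLLOW(S) = {$, b, e}. Thus FOLLOW(Q') = {$, b, e}.

{$, b, e}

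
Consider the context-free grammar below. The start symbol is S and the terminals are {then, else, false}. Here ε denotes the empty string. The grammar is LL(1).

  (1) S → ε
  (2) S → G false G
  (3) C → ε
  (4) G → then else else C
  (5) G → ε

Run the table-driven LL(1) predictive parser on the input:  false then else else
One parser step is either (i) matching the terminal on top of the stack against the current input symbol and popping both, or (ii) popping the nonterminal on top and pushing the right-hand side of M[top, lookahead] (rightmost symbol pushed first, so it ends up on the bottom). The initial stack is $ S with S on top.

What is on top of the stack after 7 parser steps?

C

     Stack               Input                   Action
  1  $ S                 false then else else $  expand S → G false G
  2  $ G false G         false then else else $  expand G → ε
  3  $ G false           false then else else $  match false
  4  $ G                 then else else $        expand G → then else else C
  5  $ C else else then  then else else $        match then
  6  $ C else else       else else $             match else
  7  $ C else            else $                  match else
Stack after step 7: $ C (top = C).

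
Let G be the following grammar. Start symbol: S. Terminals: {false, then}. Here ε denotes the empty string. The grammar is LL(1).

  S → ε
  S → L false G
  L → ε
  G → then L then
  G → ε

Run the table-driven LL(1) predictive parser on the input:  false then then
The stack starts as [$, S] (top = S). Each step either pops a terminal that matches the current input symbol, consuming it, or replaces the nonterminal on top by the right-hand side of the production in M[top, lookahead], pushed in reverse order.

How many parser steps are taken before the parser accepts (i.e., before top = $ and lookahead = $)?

     Stack          Input              Action
  1  $ S            false then then $  expand S → L false G
  2  $ G false L    false then then $  expand L → ε
  3  $ G false      false then then $  match false
  4  $ G            then then $        expand G → then L then
  5  $ then L then  then then $        match then
  6  $ then L       then $             expand L → ε
  7  $ then         then $             match then
Accept reached after 7 steps.

7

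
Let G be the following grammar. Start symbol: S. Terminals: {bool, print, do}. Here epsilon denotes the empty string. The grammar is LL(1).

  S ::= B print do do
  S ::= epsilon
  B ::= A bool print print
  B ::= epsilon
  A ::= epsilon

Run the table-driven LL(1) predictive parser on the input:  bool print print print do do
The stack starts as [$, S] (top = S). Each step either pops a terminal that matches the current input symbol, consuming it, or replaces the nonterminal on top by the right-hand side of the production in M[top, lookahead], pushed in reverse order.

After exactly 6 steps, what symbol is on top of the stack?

print

step 1: stack=$ S  input=bool print print print do do $  — expand S ::= B print do do
step 2: stack=$ do do print B  input=bool print print print do do $  — expand B ::= A bool print print
step 3: stack=$ do do print print print bool A  input=bool print print print do do $  — expand A ::= epsilon
step 4: stack=$ do do print print print bool  input=bool print print print do do $  — match bool
step 5: stack=$ do do print print print  input=print print print do do $  — match print
step 6: stack=$ do do print print  input=print print do do $  — match print
Stack after step 6: $ do do print (top = print).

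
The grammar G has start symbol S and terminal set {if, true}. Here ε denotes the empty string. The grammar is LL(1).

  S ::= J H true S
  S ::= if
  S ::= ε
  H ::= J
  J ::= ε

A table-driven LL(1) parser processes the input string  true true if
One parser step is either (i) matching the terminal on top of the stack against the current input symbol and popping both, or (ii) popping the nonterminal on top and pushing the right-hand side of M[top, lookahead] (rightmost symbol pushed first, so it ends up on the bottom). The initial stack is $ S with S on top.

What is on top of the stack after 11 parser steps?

if

step 1: stack=$ S  input=true true if $  — expand S ::= J H true S
step 2: stack=$ S true H J  input=true true if $  — expand J ::= ε
step 3: stack=$ S true H  input=true true if $  — expand H ::= J
step 4: stack=$ S true J  input=true true if $  — expand J ::= ε
step 5: stack=$ S true  input=true true if $  — match true
step 6: stack=$ S  input=true if $  — expand S ::= J H true S
step 7: stack=$ S true H J  input=true if $  — expand J ::= ε
step 8: stack=$ S true H  input=true if $  — expand H ::= J
step 9: stack=$ S true J  input=true if $  — expand J ::= ε
step 10: stack=$ S true  input=true if $  — match true
step 11: stack=$ S  input=if $  — expand S ::= if
Stack after step 11: $ if (top = if).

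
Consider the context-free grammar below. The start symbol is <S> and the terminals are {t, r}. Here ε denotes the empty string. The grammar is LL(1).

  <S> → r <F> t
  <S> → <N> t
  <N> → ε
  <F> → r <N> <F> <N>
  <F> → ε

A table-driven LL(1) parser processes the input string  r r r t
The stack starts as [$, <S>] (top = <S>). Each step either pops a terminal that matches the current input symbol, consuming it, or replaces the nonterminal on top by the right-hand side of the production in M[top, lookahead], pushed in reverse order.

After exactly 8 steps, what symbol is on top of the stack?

<F>

step 1: stack=$ <S>  input=r r r t $  — expand <S> → r <F> t
step 2: stack=$ t <F> r  input=r r r t $  — match r
step 3: stack=$ t <F>  input=r r t $  — expand <F> → r <N> <F> <N>
step 4: stack=$ t <N> <F> <N> r  input=r r t $  — match r
step 5: stack=$ t <N> <F> <N>  input=r t $  — expand <N> → ε
step 6: stack=$ t <N> <F>  input=r t $  — expand <F> → r <N> <F> <N>
step 7: stack=$ t <N> <N> <F> <N> r  input=r t $  — match r
step 8: stack=$ t <N> <N> <F> <N>  input=t $  — expand <N> → ε
Stack after step 8: $ t <N> <N> <F> (top = <F>).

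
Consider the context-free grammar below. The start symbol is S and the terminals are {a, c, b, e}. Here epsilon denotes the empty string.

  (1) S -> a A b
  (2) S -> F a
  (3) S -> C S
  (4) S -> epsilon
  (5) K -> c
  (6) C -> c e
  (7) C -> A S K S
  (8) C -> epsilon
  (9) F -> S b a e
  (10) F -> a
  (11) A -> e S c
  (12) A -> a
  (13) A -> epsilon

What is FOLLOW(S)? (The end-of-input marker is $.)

{$, a, b, c, e}

FIRST(K) = {c}
FIRST(A) = {epsilon, a, e}
FIRST(S) = {epsilon, a, b, c, e}  (via F a, C S)
FIRST(C) = {epsilon, a, b, c, e}  (via A S K S)
FIRST(F) = {a, b, c, e}  (via S b a e)
FOLLOW(S) includes $ since S is the start symbol.
FOLLOW(F): in S->F a, F is followed by a with FIRST {a}. Thus FOLLOW(F) = {a}.
FOLLOW(A): in S->a A b, A is followed by b with FIRST {b}; in C->A S K S, A is followed by S K S with FIRST {a, b, c, e}. Thus FOLLOW(A) = {a, b, c, e}.
FOLLOW(S): in S->C S, the suffix after S is empty (adds nothing new); in C->A S K S (occurrence 1), S is followed by K S with FIRST {c}; in C->A S K S (occurrence 2), the suffix after S is empty, so FOLLOW(S) ⊇ FOLLOW(C) = {$, a, b, c, e}; in F->S b a e, S is followed by b a e with FIRST {b}; in A->e S c, S is followed by c with FIRST {c}. Thus FOLLOW(S) = {$, a, b, c, e}.
FOLLOW(C): in S->C S, C is followed by S with FIRST {epsilon, a, b, c, e}; in S->C S, the suffix after C is nullable, so FOLLOW(C) ⊇ FOLLOW(S) = {$, a, b, c, e}. Thus FOLLOW(C) = {$, a, b, c, e}.
FOLLOW(K): in C->A S K S, K is followed by S with FIRST {epsilon, a, b, c, e}; in C->A S K S, the suffix after K is nullable, so FOLLOW(K) ⊇ FOLLOW(C) = {$, a, b, c, e}. Thus FOLLOW(K) = {$, a, b, c, e}.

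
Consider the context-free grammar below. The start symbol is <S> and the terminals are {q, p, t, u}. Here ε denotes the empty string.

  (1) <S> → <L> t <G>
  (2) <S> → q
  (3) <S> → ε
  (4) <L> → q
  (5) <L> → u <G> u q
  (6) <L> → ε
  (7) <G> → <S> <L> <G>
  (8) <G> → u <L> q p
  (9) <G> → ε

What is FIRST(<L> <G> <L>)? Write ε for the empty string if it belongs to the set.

{ε, q, t, u}

FIRST(<L>): from <L>→q we get {q}; from <L>→u <G> u q we get {u}; from <L>→ε we get {ε}. So FIRST(<L>) = {ε, q, u}.
FIRST(<S>): from <S>→<L> t <G> we get {q, t, u}; from <S>→q we get {q}; from <S>→ε we get {ε}. So FIRST(<S>) = {ε, q, t, u}.
FIRST(<G>): from <G>→<S> <L> <G> we get {ε, q, t, u}; from <G>→u <L> q p we get {u}; from <G>→ε we get {ε}. So FIRST(<G>) = {ε, q, t, u}.
FIRST(<L> <G> <L>): take FIRST of each symbol in turn, carrying on past any symbol whose FIRST contains ε; result {ε, q, t, u}.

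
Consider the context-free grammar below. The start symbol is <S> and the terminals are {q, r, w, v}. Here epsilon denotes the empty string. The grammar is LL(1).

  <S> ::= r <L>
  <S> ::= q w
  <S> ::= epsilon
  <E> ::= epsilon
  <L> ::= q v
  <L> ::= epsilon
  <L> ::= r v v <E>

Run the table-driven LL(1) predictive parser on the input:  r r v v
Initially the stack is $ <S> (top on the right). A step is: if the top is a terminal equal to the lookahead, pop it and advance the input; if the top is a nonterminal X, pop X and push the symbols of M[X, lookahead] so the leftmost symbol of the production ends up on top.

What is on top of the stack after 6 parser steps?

step 1: stack=$ <S>  input=r r v v $  — expand <S> ::= r <L>
step 2: stack=$ <L> r  input=r r v v $  — match r
step 3: stack=$ <L>  input=r v v $  — expand <L> ::= r v v <E>
step 4: stack=$ <E> v v r  input=r v v $  — match r
step 5: stack=$ <E> v v  input=v v $  — match v
step 6: stack=$ <E> v  input=v $  — match v
Stack after step 6: $ <E> (top = <E>).

<E>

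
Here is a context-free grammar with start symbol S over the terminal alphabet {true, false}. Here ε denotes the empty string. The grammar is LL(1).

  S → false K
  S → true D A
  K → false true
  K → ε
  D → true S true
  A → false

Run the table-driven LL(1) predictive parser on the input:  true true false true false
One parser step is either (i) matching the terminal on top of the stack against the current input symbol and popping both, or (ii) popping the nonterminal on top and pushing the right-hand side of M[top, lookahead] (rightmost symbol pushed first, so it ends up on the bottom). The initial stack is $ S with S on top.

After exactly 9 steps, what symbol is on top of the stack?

step 1: stack=$ S  input=true true false true false $  — expand S → true D A
step 2: stack=$ A D true  input=true true false true false $  — match true
step 3: stack=$ A D  input=true false true false $  — expand D → true S true
step 4: stack=$ A true S true  input=true false true false $  — match true
step 5: stack=$ A true S  input=false true false $  — expand S → false K
step 6: stack=$ A true K false  input=false true false $  — match false
step 7: stack=$ A true K  input=true false $  — expand K → ε
step 8: stack=$ A true  input=true false $  — match true
step 9: stack=$ A  input=false $  — expand A → false
Stack after step 9: $ false (top = false).

false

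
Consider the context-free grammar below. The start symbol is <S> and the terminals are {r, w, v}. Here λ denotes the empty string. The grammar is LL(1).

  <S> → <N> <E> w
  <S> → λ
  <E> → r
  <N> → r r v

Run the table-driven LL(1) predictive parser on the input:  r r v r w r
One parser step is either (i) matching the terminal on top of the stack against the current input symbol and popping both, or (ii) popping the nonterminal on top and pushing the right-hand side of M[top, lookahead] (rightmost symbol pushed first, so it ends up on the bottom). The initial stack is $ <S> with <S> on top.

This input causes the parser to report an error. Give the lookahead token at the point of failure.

r

step 1: stack=$ <S>  input=r r v r w r $  — expand <S> → <N> <E> w
step 2: stack=$ w <E> <N>  input=r r v r w r $  — expand <N> → r r v
step 3: stack=$ w <E> v r r  input=r r v r w r $  — match r
step 4: stack=$ w <E> v r  input=r v r w r $  — match r
step 5: stack=$ w <E> v  input=v r w r $  — match v
step 6: stack=$ w <E>  input=r w r $  — expand <E> → r
step 7: stack=$ w r  input=r w r $  — match r
step 8: stack=$ w  input=w r $  — match w
step 9: stack=$  input=r $  — error: stack empty but input remains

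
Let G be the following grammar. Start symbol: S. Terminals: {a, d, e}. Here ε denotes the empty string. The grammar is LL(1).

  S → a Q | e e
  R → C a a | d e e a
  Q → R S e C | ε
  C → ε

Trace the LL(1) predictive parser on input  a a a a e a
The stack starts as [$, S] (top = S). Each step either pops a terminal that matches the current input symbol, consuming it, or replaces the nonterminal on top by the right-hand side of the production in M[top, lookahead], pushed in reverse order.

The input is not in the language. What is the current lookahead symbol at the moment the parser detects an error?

a

step 1: stack=$ S  input=a a a a e a $  — expand S → a Q
step 2: stack=$ Q a  input=a a a a e a $  — match a
step 3: stack=$ Q  input=a a a e a $  — expand Q → R S e C
step 4: stack=$ C e S R  input=a a a e a $  — expand R → C a a
step 5: stack=$ C e S a a C  input=a a a e a $  — expand C → ε
step 6: stack=$ C e S a a  input=a a a e a $  — match a
step 7: stack=$ C e S a  input=a a e a $  — match a
step 8: stack=$ C e S  input=a e a $  — expand S → a Q
step 9: stack=$ C e Q a  input=a e a $  — match a
step 10: stack=$ C e Q  input=e a $  — expand Q → ε
step 11: stack=$ C e  input=e a $  — match e
step 12: stack=$ C  input=a $  — expand C → ε
step 13: stack=$  input=a $  — error: stack empty but input remains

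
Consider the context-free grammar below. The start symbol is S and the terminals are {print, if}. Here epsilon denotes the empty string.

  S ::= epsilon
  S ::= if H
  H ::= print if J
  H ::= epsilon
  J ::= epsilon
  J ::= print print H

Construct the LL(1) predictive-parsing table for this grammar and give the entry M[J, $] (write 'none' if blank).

FIRST(S) = {epsilon, if}
FIRST(H) = {epsilon, print}
FIRST(J) = {epsilon, print}
FOLLOW(S) includes $ since S is the start symbol.
FOLLOW(H): in S::=if H, the suffix after H is empty, so FOLLOW(H) ⊇ FOLLOW(S) = {$}; in J::=print print H, the suffix after H is empty, so FOLLOW(H) ⊇ FOLLOW(J) = {$}. Thus FOLLOW(H) = {$}.
FOLLOW(J): in H::=print if J, the suffix after J is empty, so FOLLOW(J) ⊇ FOLLOW(H) = {$}. Thus FOLLOW(J) = {$}.
For J ::= epsilon: FIRST(epsilon) = {epsilon}, so it goes in M[J, t] for t ∈ {}; since epsilon ∈ FIRST, also for every t ∈ FOLLOW(J) = {$}.
For J ::= print print H: FIRST(print print H) = {print}, so it goes in M[J, t] for t ∈ {print}.

J ::= epsilon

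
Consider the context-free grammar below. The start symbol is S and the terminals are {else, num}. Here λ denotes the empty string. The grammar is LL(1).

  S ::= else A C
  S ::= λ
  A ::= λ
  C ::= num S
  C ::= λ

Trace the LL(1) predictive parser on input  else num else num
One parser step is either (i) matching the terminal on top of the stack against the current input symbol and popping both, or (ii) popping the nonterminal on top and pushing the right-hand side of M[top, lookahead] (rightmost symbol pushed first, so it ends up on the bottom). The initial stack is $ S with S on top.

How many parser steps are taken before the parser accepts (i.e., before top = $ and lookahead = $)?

11

step 1: stack=$ S  input=else num else num $  — expand S ::= else A C
step 2: stack=$ C A else  input=else num else num $  — match else
step 3: stack=$ C A  input=num else num $  — expand A ::= λ
step 4: stack=$ C  input=num else num $  — expand C ::= num S
step 5: stack=$ S num  input=num else num $  — match num
step 6: stack=$ S  input=else num $  — expand S ::= else A C
step 7: stack=$ C A else  input=else num $  — match else
step 8: stack=$ C A  input=num $  — expand A ::= λ
step 9: stack=$ C  input=num $  — expand C ::= num S
step 10: stack=$ S num  input=num $  — match num
step 11: stack=$ S  input=$  — expand S ::= λ
Accept reached after 11 steps.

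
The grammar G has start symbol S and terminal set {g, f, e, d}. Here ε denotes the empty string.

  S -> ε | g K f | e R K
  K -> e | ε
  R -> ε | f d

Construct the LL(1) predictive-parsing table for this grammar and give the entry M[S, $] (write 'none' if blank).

FIRST(S): from S->ε we get {ε}; from S->g K f we get {g}; from S->e R K we get {e}. So FIRST(S) = {ε, e, g}.
FIRST(K): from K->e we get {e}; from K->ε we get {ε}. So FIRST(K) = {ε, e}.
FIRST(R): from R->ε we get {ε}; from R->f d we get {f}. So FIRST(R) = {ε, f}.
FOLLOW(S) includes $ since S is the start symbol.
FOLLOW(S): S appears on no right-hand side. Thus FOLLOW(S) = {$}.
For S -> ε: FIRST(ε) = {ε}, so it goes in M[S, t] for t ∈ {}; since ε ∈ FIRST, also for every t ∈ FOLLOW(S) = {$}.
For S -> g K f: FIRST(g K f) = {g}, so it goes in M[S, t] for t ∈ {g}.
For S -> e R K: FIRST(e R K) = {e}, so it goes in M[S, t] for t ∈ {e}.

S -> ε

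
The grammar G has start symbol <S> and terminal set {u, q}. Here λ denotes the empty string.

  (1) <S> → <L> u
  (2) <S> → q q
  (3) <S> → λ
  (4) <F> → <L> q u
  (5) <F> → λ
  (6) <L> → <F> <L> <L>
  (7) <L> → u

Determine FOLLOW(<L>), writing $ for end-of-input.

{q, u}

FIRST(<S>): from <S>→<L> u we get {u}; from <S>→q q we get {q}; from <S>→λ we get {λ}. So FIRST(<S>) = {λ, q, u}.
FIRST(<F>): from <F>→<L> q u we get {u}; from <F>→λ we get {λ}. So FIRST(<F>) = {λ, u}.
FIRST(<L>): from <L>→<F> <L> <L> we get {u}; from <L>→u we get {u}. So FIRST(<L>) = {u}.
FOLLOW(<S>) includes $ since <S> is the start symbol.
FOLLOW(<S>): <S> appears on no right-hand side. Thus FOLLOW(<S>) = {$}.
FOLLOW(<F>): in <L>→<F> <L> <L>, <F> is followed by <L> <L> with FIRST {u}. Thus FOLLOW(<F>) = {u}.
FOLLOW(<L>): in <S>→<L> u, <L> is followed by u with FIRST {u}; in <F>→<L> q u, <L> is followed by q u with FIRST {q}; in <L>→<F> <L> <L> (occurrence 1), <L> is followed by <L> with FIRST {u}; in <L>→<F> <L> <L> (occurrence 2), the suffix after <L> is empty (adds nothing new). Thus FOLLOW(<L>) = {q, u}.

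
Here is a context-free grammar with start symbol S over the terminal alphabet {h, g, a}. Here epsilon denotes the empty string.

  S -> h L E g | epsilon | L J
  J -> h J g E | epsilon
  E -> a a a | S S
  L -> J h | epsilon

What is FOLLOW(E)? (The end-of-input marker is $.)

FIRST(J) = {epsilon, h}
FIRST(L) = {epsilon, h}  (via J h)
FIRST(S) = {epsilon, h}  (via L J)
FIRST(E) = {epsilon, a, h}  (via S S)
FOLLOW(S) includes $ since S is the start symbol.
FOLLOW(S): in E->S S (occurrence 1), S is followed by S with FIRST {epsilon, h}; in E->S S (occurrence 1), the suffix after S is nullable, so FOLLOW(S) ⊇ FOLLOW(E) = {$, g, h}; in E->S S (occurrence 2), the suffix after S is empty, so FOLLOW(S) ⊇ FOLLOW(E) = {$, g, h}. Thus FOLLOW(S) = {$, g, h}.
FOLLOW(J): in S->L J, the suffix after J is empty, so FOLLOW(J) ⊇ FOLLOW(S) = {$, g, h}; in J->h J g E, J is followed by g E with FIRST {g}; in L->J h, J is followed by h with FIRST {h}. Thus FOLLOW(J) = {$, g, h}.
FOLLOW(E): in S->h L E g, E is followed by g with FIRST {g}; in J->h J g E, the suffix after E is empty, so FOLLOW(E) ⊇ FOLLOW(J) = {$, g, h}. Thus FOLLOW(E) = {$, g, h}.
FOLLOW(L): in S->h L E g, L is followed by E g with FIRST {a, g, h}; in S->L J, L is followed by J with FIRST {epsilon, h}; in S->L J, the suffix after L is nullable, so FOLLOW(L) ⊇ FOLLOW(S) = {$, g, h}. Thus FOLLOW(L) = {$, a, g, h}.

{$, g, h}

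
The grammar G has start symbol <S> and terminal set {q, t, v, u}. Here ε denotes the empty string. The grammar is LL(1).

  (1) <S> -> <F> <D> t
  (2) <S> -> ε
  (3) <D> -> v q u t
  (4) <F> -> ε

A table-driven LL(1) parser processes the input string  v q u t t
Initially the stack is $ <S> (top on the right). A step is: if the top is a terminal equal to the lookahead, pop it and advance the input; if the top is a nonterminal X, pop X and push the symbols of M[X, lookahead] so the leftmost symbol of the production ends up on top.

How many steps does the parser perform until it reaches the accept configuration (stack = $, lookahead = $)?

step 1: stack=$ <S>  input=v q u t t $  — expand <S> -> <F> <D> t
step 2: stack=$ t <D> <F>  input=v q u t t $  — expand <F> -> ε
step 3: stack=$ t <D>  input=v q u t t $  — expand <D> -> v q u t
step 4: stack=$ t t u q v  input=v q u t t $  — match v
step 5: stack=$ t t u q  input=q u t t $  — match q
step 6: stack=$ t t u  input=u t t $  — match u
step 7: stack=$ t t  input=t t $  — match t
step 8: stack=$ t  input=t $  — match t
Accept reached after 8 steps.

8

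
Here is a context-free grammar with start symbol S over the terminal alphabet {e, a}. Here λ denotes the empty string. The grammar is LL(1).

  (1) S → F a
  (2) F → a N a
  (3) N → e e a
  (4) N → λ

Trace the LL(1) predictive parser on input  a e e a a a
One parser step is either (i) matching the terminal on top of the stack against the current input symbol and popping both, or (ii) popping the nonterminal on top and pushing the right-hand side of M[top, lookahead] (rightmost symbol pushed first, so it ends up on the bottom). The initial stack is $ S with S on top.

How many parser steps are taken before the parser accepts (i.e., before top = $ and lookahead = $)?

     Stack        Input          Action
  1  $ S          a e e a a a $  expand S → F a
  2  $ a F        a e e a a a $  expand F → a N a
  3  $ a a N a    a e e a a a $  match a
  4  $ a a N      e e a a a $    expand N → e e a
  5  $ a a a e e  e e a a a $    match e
  6  $ a a a e    e a a a $      match e
  7  $ a a a      a a a $        match a
  8  $ a a        a a $          match a
  9  $ a          a $            match a
Accept reached after 9 steps.

9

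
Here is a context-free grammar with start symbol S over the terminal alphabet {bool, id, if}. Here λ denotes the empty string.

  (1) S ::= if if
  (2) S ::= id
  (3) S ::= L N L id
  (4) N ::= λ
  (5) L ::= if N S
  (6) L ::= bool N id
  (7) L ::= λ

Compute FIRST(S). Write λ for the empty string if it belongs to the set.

{bool, id, if}

FIRST(N) = {λ}
FIRST(L) = {λ, bool, if}
FIRST(S) = {bool, id, if}  (via L N L id)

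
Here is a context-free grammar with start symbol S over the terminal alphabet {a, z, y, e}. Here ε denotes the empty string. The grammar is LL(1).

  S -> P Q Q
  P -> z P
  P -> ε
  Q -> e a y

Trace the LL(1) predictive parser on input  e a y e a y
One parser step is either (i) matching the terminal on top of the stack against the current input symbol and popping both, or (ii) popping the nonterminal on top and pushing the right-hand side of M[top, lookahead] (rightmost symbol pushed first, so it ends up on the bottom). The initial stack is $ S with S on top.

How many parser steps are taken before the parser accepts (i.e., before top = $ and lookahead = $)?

step 1: stack=$ S  input=e a y e a y $  — expand S -> P Q Q
step 2: stack=$ Q Q P  input=e a y e a y $  — expand P -> ε
step 3: stack=$ Q Q  input=e a y e a y $  — expand Q -> e a y
step 4: stack=$ Q y a e  input=e a y e a y $  — match e
step 5: stack=$ Q y a  input=a y e a y $  — match a
step 6: stack=$ Q y  input=y e a y $  — match y
step 7: stack=$ Q  input=e a y $  — expand Q -> e a y
step 8: stack=$ y a e  input=e a y $  — match e
step 9: stack=$ y a  input=a y $  — match a
step 10: stack=$ y  input=y $  — match y
Accept reached after 10 steps.

10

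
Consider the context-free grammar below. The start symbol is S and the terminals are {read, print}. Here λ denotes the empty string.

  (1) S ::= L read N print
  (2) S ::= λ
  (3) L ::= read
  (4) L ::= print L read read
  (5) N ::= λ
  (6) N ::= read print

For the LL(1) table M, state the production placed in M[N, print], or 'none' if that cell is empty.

FIRST(L) = {print, read}
FIRST(N) = {λ, read}
FIRST(S) = {λ, print, read}  (via L read N print)
FOLLOW(S) includes $ since S is the start symbol.
FOLLOW(N): in S::=L read N print, N is followed by print with FIRST {print}. Thus FOLLOW(N) = {print}.
For N ::= λ: FIRST(λ) = {λ}, so it goes in M[N, t] for t ∈ {}; since λ ∈ FIRST, also for every t ∈ FOLLOW(N) = {print}.
For N ::= read print: FIRST(read print) = {read}, so it goes in M[N, t] for t ∈ {read}.

N ::= λ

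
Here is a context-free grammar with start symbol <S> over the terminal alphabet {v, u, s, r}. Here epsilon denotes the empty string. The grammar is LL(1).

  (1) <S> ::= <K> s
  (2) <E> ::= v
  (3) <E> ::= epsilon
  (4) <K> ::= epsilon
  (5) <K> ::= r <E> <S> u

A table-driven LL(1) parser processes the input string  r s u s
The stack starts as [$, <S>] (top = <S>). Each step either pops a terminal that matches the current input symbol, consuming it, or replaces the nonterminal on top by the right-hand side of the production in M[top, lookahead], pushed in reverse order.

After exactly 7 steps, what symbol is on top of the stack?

step 1: stack=$ <S>  input=r s u s $  — expand <S> ::= <K> s
step 2: stack=$ s <K>  input=r s u s $  — expand <K> ::= r <E> <S> u
step 3: stack=$ s u <S> <E> r  input=r s u s $  — match r
step 4: stack=$ s u <S> <E>  input=s u s $  — expand <E> ::= epsilon
step 5: stack=$ s u <S>  input=s u s $  — expand <S> ::= <K> s
step 6: stack=$ s u s <K>  input=s u s $  — expand <K> ::= epsilon
step 7: stack=$ s u s  input=s u s $  — match s
Stack after step 7: $ s u (top = u).

u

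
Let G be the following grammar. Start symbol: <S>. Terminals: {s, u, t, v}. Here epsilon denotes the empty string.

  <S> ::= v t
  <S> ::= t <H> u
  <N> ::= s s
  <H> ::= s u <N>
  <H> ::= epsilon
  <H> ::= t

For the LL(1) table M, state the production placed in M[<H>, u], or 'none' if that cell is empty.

FIRST(<S>): from <S>::=v t we get {v}; from <S>::=t <H> u we get {t}. So FIRST(<S>) = {t, v}.
FIRST(<N>): from <N>::=s s we get {s}. So FIRST(<N>) = {s}.
FIRST(<H>): from <H>::=s u <N> we get {s}; from <H>::=epsilon we get {epsilon}; from <H>::=t we get {t}. So FIRST(<H>) = {epsilon, s, t}.
FOLLOW(<S>) includes $ since <S> is the start symbol.
FOLLOW(<H>): in <S>::=t <H> u, <H> is followed by u with FIRST {u}. Thus FOLLOW(<H>) = {u}.
For <H> ::= s u <N>: FIRST(s u <N>) = {s}, so it goes in M[<H>, t] for t ∈ {s}.
For <H> ::= epsilon: FIRST(epsilon) = {epsilon}, so it goes in M[<H>, t] for t ∈ {}; since epsilon ∈ FIRST, also for every t ∈ FOLLOW(<H>) = {u}.
For <H> ::= t: FIRST(t) = {t}, so it goes in M[<H>, t] for t ∈ {t}.

<H> ::= epsilon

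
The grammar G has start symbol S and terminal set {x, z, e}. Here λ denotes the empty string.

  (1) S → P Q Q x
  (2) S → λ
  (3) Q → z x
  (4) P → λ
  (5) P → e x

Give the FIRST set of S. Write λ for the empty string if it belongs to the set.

FIRST(Q): from Q→z x we get {z}. So FIRST(Q) = {z}.
FIRST(P): from P→λ we get {λ}; from P→e x we get {e}. So FIRST(P) = {λ, e}.
FIRST(S): from S→P Q Q x we get {e, z}; from S→λ we get {λ}. So FIRST(S) = {λ, e, z}.

{λ, e, z}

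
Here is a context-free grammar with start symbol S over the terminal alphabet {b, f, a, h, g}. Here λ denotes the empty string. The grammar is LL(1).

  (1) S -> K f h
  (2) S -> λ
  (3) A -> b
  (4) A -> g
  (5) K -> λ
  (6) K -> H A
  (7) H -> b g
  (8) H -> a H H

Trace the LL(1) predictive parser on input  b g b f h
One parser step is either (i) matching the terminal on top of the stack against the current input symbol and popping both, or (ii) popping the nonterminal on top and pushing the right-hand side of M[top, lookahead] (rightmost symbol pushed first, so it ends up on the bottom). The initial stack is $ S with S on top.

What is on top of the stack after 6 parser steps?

b

step 1: stack=$ S  input=b g b f h $  — expand S -> K f h
step 2: stack=$ h f K  input=b g b f h $  — expand K -> H A
step 3: stack=$ h f A H  input=b g b f h $  — expand H -> b g
step 4: stack=$ h f A g b  input=b g b f h $  — match b
step 5: stack=$ h f A g  input=g b f h $  — match g
step 6: stack=$ h f A  input=b f h $  — expand A -> b
Stack after step 6: $ h f b (top = b).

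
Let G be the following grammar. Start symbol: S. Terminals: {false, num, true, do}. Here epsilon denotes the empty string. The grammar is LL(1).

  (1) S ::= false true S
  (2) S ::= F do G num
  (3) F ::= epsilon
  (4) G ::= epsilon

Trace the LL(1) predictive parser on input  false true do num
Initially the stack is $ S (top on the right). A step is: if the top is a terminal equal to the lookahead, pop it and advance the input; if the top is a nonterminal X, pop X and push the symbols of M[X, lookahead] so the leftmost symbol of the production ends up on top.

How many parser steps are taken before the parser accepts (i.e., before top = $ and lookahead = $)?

step 1: stack=$ S  input=false true do num $  — expand S ::= false true S
step 2: stack=$ S true false  input=false true do num $  — match false
step 3: stack=$ S true  input=true do num $  — match true
step 4: stack=$ S  input=do num $  — expand S ::= F do G num
step 5: stack=$ num G do F  input=do num $  — expand F ::= epsilon
step 6: stack=$ num G do  input=do num $  — match do
step 7: stack=$ num G  input=num $  — expand G ::= epsilon
step 8: stack=$ num  input=num $  — match num
Accept reached after 8 steps.

8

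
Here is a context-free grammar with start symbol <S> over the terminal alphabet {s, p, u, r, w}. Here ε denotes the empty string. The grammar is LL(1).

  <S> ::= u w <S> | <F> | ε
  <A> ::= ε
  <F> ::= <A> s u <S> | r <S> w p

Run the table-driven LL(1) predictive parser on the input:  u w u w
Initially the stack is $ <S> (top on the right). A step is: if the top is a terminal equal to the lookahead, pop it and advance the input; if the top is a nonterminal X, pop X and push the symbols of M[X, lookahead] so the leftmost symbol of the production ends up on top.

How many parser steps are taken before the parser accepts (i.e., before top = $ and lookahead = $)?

7

step 1: stack=$ <S>  input=u w u w $  — expand <S> ::= u w <S>
step 2: stack=$ <S> w u  input=u w u w $  — match u
step 3: stack=$ <S> w  input=w u w $  — match w
step 4: stack=$ <S>  input=u w $  — expand <S> ::= u w <S>
step 5: stack=$ <S> w u  input=u w $  — match u
step 6: stack=$ <S> w  input=w $  — match w
step 7: stack=$ <S>  input=$  — expand <S> ::= ε
Accept reached after 7 steps.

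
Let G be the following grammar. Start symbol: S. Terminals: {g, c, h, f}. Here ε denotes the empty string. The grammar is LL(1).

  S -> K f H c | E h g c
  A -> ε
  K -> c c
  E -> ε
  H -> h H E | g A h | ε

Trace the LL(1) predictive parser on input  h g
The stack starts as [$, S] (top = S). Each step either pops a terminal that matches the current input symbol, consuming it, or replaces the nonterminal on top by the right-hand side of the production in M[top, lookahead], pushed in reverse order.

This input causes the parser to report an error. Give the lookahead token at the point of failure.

     Stack      Input  Action
  1  $ S        h g $  expand S -> E h g c
  2  $ c g h E  h g $  expand E -> ε
  3  $ c g h    h g $  match h
  4  $ c g      g $    match g
  5  $ c        $      error: top is terminal c but lookahead is $

$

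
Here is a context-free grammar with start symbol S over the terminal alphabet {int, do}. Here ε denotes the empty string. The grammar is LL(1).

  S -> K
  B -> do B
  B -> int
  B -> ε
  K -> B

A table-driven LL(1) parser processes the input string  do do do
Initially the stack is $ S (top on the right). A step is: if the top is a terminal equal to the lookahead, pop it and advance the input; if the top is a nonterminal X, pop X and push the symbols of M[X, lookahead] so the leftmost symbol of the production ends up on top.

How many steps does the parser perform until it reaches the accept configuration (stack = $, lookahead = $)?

step 1: stack=$ S  input=do do do $  — expand S -> K
step 2: stack=$ K  input=do do do $  — expand K -> B
step 3: stack=$ B  input=do do do $  — expand B -> do B
step 4: stack=$ B do  input=do do do $  — match do
step 5: stack=$ B  input=do do $  — expand B -> do B
step 6: stack=$ B do  input=do do $  — match do
step 7: stack=$ B  input=do $  — expand B -> do B
step 8: stack=$ B do  input=do $  — match do
step 9: stack=$ B  input=$  — expand B -> ε
Accept reached after 9 steps.

9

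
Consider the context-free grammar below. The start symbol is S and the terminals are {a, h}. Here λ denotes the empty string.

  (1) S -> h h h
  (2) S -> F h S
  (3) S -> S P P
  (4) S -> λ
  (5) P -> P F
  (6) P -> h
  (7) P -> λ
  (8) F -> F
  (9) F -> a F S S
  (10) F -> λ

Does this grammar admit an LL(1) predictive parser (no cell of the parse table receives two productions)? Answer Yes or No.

FIRST(S) = {λ, a, h}
FIRST(P) = {λ, a, h}
FIRST(F) = {λ, a}
FOLLOW(S) = {$, a, h}
FOLLOW(P) = {$, a, h}
FOLLOW(F) = {$, a, h}
Cell M[F, $] receives both F -> F and F -> λ — the grammar is not LL(1).

No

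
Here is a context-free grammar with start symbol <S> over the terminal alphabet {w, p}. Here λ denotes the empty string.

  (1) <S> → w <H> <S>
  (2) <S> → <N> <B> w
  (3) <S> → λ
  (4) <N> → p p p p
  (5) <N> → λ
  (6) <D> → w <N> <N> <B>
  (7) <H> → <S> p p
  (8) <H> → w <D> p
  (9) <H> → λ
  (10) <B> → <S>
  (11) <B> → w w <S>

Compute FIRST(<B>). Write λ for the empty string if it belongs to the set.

FIRST(<N>): from <N>→p p p p we get {p}; from <N>→λ we get {λ}. So FIRST(<N>) = {λ, p}.
FIRST(<D>): from <D>→w <N> <N> <B> we get {w}. So FIRST(<D>) = {w}.
FIRST(<S>): from <S>→w <H> <S> we get {w}; from <S>→<N> <B> w we get {p, w}; from <S>→λ we get {λ}. So FIRST(<S>) = {λ, p, w}.
FIRST(<H>): from <H>→<S> p p we get {p, w}; from <H>→w <D> p we get {w}; from <H>→λ we get {λ}. So FIRST(<H>) = {λ, p, w}.
FIRST(<B>): from <B>→<S> we get {λ, p, w}; from <B>→w w <S> we get {w}. So FIRST(<B>) = {λ, p, w}.

{λ, p, w}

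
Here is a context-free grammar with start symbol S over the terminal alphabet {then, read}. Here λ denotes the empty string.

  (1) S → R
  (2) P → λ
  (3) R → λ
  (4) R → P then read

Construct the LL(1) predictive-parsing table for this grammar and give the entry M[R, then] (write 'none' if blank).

R → P then read

FIRST(P) = {λ}
FIRST(R) = {λ, then}  (via P then read)
FIRST(S) = {λ, then}  (via R)
FOLLOW(S) includes $ since S is the start symbol.
FOLLOW(S): S appears on no right-hand side. Thus FOLLOW(S) = {$}.
FOLLOW(R): in S→R, the suffix after R is empty, so FOLLOW(R) ⊇ FOLLOW(S) = {$}. Thus FOLLOW(R) = {$}.
For R → λ: FIRST(λ) = {λ}, so it goes in M[R, t] for t ∈ {}; since λ ∈ FIRST, also for every t ∈ FOLLOW(R) = {$}.
For R → P then read: FIRST(P then read) = {then}, so it goes in M[R, t] for t ∈ {then}.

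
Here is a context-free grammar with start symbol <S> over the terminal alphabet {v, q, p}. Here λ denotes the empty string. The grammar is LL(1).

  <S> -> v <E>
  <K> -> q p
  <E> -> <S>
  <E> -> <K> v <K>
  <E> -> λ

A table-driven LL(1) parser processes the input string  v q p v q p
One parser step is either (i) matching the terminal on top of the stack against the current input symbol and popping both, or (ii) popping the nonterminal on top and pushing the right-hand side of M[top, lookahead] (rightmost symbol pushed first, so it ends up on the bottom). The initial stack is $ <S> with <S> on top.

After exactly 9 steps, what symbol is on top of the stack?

     Stack        Input          Action
  1  $ <S>        v q p v q p $  expand <S> -> v <E>
  2  $ <E> v      v q p v q p $  match v
  3  $ <E>        q p v q p $    expand <E> -> <K> v <K>
  4  $ <K> v <K>  q p v q p $    expand <K> -> q p
  5  $ <K> v p q  q p v q p $    match q
  6  $ <K> v p    p v q p $      match p
  7  $ <K> v      v q p $        match v
  8  $ <K>        q p $          expand <K> -> q p
  9  $ p q        q p $          match q
Stack after step 9: $ p (top = p).

p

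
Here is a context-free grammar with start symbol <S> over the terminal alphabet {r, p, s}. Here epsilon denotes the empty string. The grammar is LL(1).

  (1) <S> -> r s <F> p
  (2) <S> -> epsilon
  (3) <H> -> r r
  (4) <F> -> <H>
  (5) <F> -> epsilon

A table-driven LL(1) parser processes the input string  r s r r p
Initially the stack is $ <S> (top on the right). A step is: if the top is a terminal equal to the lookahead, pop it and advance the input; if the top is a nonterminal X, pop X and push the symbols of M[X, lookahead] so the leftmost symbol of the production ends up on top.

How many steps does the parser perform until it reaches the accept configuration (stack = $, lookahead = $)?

8

step 1: stack=$ <S>  input=r s r r p $  — expand <S> -> r s <F> p
step 2: stack=$ p <F> s r  input=r s r r p $  — match r
step 3: stack=$ p <F> s  input=s r r p $  — match s
step 4: stack=$ p <F>  input=r r p $  — expand <F> -> <H>
step 5: stack=$ p <H>  input=r r p $  — expand <H> -> r r
step 6: stack=$ p r r  input=r r p $  — match r
step 7: stack=$ p r  input=r p $  — match r
step 8: stack=$ p  input=p $  — match p
Accept reached after 8 steps.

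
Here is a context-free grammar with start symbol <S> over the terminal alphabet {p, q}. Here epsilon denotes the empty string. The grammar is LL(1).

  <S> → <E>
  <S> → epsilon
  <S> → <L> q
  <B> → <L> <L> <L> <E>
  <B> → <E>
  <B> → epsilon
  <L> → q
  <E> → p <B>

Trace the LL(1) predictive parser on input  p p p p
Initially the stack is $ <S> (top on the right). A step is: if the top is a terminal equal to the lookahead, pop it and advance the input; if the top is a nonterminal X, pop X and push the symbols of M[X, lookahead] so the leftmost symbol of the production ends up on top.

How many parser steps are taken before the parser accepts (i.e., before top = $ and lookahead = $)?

step 1: stack=$ <S>  input=p p p p $  — expand <S> → <E>
step 2: stack=$ <E>  input=p p p p $  — expand <E> → p <B>
step 3: stack=$ <B> p  input=p p p p $  — match p
step 4: stack=$ <B>  input=p p p $  — expand <B> → <E>
step 5: stack=$ <E>  input=p p p $  — expand <E> → p <B>
step 6: stack=$ <B> p  input=p p p $  — match p
step 7: stack=$ <B>  input=p p $  — expand <B> → <E>
step 8: stack=$ <E>  input=p p $  — expand <E> → p <B>
step 9: stack=$ <B> p  input=p p $  — match p
step 10: stack=$ <B>  input=p $  — expand <B> → <E>
step 11: stack=$ <E>  input=p $  — expand <E> → p <B>
step 12: stack=$ <B> p  input=p $  — match p
step 13: stack=$ <B>  input=$  — expand <B> → epsilon
Accept reached after 13 steps.

13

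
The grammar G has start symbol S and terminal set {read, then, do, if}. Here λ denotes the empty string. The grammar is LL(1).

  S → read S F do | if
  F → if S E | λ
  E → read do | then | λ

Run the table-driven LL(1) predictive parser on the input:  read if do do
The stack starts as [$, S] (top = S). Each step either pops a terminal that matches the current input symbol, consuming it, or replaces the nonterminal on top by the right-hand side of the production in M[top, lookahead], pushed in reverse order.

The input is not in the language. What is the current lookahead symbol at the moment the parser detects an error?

do

step 1: stack=$ S  input=read if do do $  — expand S → read S F do
step 2: stack=$ do F S read  input=read if do do $  — match read
step 3: stack=$ do F S  input=if do do $  — expand S → if
step 4: stack=$ do F if  input=if do do $  — match if
step 5: stack=$ do F  input=do do $  — expand F → λ
step 6: stack=$ do  input=do do $  — match do
step 7: stack=$  input=do $  — error: stack empty but input remains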